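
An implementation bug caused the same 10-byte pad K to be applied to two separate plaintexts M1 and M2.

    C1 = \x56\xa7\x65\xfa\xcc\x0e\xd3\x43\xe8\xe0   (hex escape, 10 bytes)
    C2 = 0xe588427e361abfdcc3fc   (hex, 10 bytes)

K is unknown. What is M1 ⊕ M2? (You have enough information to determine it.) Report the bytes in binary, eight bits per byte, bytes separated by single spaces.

C1 ⊕ C2 = (M1 ⊕ K) ⊕ (M2 ⊕ K) = M1 ⊕ M2 — the shared key cancels under XOR.
byte 0: 56 ^ e5 = b3
byte 1: a7 ^ 88 = 2f
byte 2: 65 ^ 42 = 27
byte 3: fa ^ 7e = 84
byte 4: cc ^ 36 = fa
byte 5: 0e ^ 1a = 14
byte 6: d3 ^ bf = 6c
byte 7: 43 ^ dc = 9f
byte 8: e8 ^ c3 = 2b
byte 9: e0 ^ fc = 1c

10110011 00101111 00100111 10000100 11111010 00010100 01101100 10011111 00101011 00011100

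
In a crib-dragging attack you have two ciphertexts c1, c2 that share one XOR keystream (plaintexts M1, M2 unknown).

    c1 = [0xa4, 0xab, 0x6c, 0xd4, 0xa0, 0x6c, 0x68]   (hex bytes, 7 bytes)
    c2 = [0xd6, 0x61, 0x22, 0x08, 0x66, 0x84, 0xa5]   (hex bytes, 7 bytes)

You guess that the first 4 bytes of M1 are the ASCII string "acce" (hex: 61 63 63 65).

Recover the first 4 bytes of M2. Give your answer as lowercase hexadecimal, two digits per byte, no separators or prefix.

First, c1 ⊕ c2 = (M1 ⊕ K) ⊕ (M2 ⊕ K) = M1 ⊕ M2, so the key drops out. Then M2 = (M1 ⊕ M2) ⊕ M1 over the first 4 bytes.
byte 0: (a4 ^ d6) ^ 61 = 72 ^ 61 = 13
byte 1: (ab ^ 61) ^ 63 = ca ^ 63 = a9
byte 2: (6c ^ 22) ^ 63 = 4e ^ 63 = 2d
byte 3: (d4 ^ 08) ^ 65 = dc ^ 65 = b9

13a92db9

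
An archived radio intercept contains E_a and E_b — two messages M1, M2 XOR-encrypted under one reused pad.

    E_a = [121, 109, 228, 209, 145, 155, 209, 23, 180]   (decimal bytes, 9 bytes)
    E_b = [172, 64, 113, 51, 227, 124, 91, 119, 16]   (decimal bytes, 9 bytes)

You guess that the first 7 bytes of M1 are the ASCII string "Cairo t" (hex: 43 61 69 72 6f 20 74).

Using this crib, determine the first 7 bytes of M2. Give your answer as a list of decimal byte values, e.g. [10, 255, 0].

First, E_a ⊕ E_b = (M1 ⊕ K) ⊕ (M2 ⊕ K) = M1 ⊕ M2, so the key drops out. Then M2 = (M1 ⊕ M2) ⊕ M1 over the first 7 bytes.
byte 0: (79 ^ ac) ^ 43 = d5 ^ 43 = 96
byte 1: (6d ^ 40) ^ 61 = 2d ^ 61 = 4c
byte 2: (e4 ^ 71) ^ 69 = 95 ^ 69 = fc
byte 3: (d1 ^ 33) ^ 72 = e2 ^ 72 = 90
byte 4: (91 ^ e3) ^ 6f = 72 ^ 6f = 1d
byte 5: (9b ^ 7c) ^ 20 = e7 ^ 20 = c7
byte 6: (d1 ^ 5b) ^ 74 = 8a ^ 74 = fe

[150, 76, 252, 144, 29, 199, 254]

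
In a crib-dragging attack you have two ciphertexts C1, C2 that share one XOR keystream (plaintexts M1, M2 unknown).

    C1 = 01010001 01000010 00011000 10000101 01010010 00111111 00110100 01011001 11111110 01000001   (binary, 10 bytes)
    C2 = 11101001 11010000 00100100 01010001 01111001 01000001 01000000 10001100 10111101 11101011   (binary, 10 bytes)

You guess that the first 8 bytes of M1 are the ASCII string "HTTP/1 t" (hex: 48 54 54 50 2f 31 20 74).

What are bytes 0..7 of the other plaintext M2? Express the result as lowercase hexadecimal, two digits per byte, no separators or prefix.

f0c66884044f54a1

First, C1 ⊕ C2 = (M1 ⊕ K) ⊕ (M2 ⊕ K) = M1 ⊕ M2, so the key drops out. Then M2 = (M1 ⊕ M2) ⊕ M1 over the first 8 bytes.
byte 0: (51 ^ e9) ^ 48 = b8 ^ 48 = f0
byte 1: (42 ^ d0) ^ 54 = 92 ^ 54 = c6
byte 2: (18 ^ 24) ^ 54 = 3c ^ 54 = 68
byte 3: (85 ^ 51) ^ 50 = d4 ^ 50 = 84
byte 4: (52 ^ 79) ^ 2f = 2b ^ 2f = 04
byte 5: (3f ^ 41) ^ 31 = 7e ^ 31 = 4f
byte 6: (34 ^ 40) ^ 20 = 74 ^ 20 = 54
byte 7: (59 ^ 8c) ^ 74 = d5 ^ 74 = a1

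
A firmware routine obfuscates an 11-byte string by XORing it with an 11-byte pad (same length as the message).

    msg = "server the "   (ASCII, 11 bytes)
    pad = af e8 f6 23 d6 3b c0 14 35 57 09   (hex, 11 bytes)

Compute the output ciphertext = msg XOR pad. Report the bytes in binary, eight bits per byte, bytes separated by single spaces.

XOR is its own inverse, so applying the key byte-wise gives the result directly.
73 ^ af = dc
65 ^ e8 = 8d
72 ^ f6 = 84
76 ^ 23 = 55
65 ^ d6 = b3
72 ^ 3b = 49
20 ^ c0 = e0
74 ^ 14 = 60
68 ^ 35 = 5d
65 ^ 57 = 32
20 ^ 09 = 29

11011100 10001101 10000100 01010101 10110011 01001001 11100000 01100000 01011101 00110010 00101001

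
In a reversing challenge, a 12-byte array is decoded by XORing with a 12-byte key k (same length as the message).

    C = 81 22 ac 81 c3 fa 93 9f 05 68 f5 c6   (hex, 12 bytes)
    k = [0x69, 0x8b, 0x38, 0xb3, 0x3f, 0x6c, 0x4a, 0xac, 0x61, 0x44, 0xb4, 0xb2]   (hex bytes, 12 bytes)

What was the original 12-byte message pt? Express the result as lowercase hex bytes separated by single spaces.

e8 a9 94 32 fc 96 d9 33 64 2c 41 74

10000001 ^ 01101001 = 11101000
00100010 ^ 10001011 = 10101001
10101100 ^ 00111000 = 10010100
10000001 ^ 10110011 = 00110010
11000011 ^ 00111111 = 11111100
11111010 ^ 01101100 = 10010110
10010011 ^ 01001010 = 11011001
10011111 ^ 10101100 = 00110011
00000101 ^ 01100001 = 01100100
01101000 ^ 01000100 = 00101100
11110101 ^ 10110100 = 01000001
11000110 ^ 10110010 = 01110100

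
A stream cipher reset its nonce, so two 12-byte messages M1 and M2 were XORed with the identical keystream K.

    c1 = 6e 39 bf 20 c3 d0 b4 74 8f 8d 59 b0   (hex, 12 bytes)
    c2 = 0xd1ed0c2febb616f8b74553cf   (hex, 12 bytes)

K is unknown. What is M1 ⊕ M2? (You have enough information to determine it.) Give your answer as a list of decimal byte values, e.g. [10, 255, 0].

[191, 212, 179, 15, 40, 102, 162, 140, 56, 200, 10, 127]

c1 ⊕ c2 = (M1 ⊕ K) ⊕ (M2 ⊕ K) = M1 ⊕ M2 — the shared key cancels under XOR.
110 ⊕ 209 = 191
 57 ⊕ 237 = 212
191 ⊕  12 = 179
 32 ⊕  47 =  15
195 ⊕ 235 =  40
208 ⊕ 182 = 102
180 ⊕  22 = 162
116 ⊕ 248 = 140
143 ⊕ 183 =  56
141 ⊕  69 = 200
 89 ⊕  83 =  10
176 ⊕ 207 = 127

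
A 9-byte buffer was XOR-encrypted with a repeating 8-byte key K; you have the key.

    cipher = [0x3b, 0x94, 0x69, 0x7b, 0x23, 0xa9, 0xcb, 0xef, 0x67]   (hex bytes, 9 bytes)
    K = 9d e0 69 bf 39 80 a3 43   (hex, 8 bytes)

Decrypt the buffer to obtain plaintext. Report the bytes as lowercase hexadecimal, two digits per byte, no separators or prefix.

a67400c41a2968acfa

The 8-byte key repeats, so the effective keystream is 9d e0 69 bf 39 80 a3 43 9d.
byte 0: 3b ⊕ 9d = a6
byte 1: 94 ⊕ e0 = 74
byte 2: 69 ⊕ 69 = 00
byte 3: 7b ⊕ bf = c4
byte 4: 23 ⊕ 39 = 1a
byte 5: a9 ⊕ 80 = 29
byte 6: cb ⊕ a3 = 68
byte 7: ef ⊕ 43 = ac
byte 8: 67 ⊕ 9d = fa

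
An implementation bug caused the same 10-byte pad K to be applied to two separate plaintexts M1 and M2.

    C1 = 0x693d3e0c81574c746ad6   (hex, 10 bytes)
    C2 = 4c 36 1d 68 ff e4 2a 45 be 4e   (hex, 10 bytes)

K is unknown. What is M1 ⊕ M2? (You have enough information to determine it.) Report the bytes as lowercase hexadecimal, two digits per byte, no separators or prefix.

250b23647eb36631d498

C1 ⊕ C2 = (M1 ⊕ K) ⊕ (M2 ⊕ K) = M1 ⊕ M2 — the shared key cancels under XOR.
69 ⊕ 4c = 25
3d ⊕ 36 = 0b
3e ⊕ 1d = 23
0c ⊕ 68 = 64
81 ⊕ ff = 7e
57 ⊕ e4 = b3
4c ⊕ 2a = 66
74 ⊕ 45 = 31
6a ⊕ be = d4
d6 ⊕ 4e = 98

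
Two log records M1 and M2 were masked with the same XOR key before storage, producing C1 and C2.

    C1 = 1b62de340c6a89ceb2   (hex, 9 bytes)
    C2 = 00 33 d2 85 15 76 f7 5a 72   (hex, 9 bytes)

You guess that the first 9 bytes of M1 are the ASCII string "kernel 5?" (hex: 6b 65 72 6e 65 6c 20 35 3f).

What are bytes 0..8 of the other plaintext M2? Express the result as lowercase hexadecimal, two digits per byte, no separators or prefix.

70347edf7c705ea1ff

First, C1 ⊕ C2 = (M1 ⊕ K) ⊕ (M2 ⊕ K) = M1 ⊕ M2, so the key drops out. Then M2 = (M1 ⊕ M2) ⊕ M1 over the first 9 bytes.
byte 0: (1b ⊕ 00) ⊕ 6b = 1b ⊕ 6b = 70
byte 1: (62 ⊕ 33) ⊕ 65 = 51 ⊕ 65 = 34
byte 2: (de ⊕ d2) ⊕ 72 = 0c ⊕ 72 = 7e
byte 3: (34 ⊕ 85) ⊕ 6e = b1 ⊕ 6e = df
byte 4: (0c ⊕ 15) ⊕ 65 = 19 ⊕ 65 = 7c
byte 5: (6a ⊕ 76) ⊕ 6c = 1c ⊕ 6c = 70
byte 6: (89 ⊕ f7) ⊕ 20 = 7e ⊕ 20 = 5e
byte 7: (ce ⊕ 5a) ⊕ 35 = 94 ⊕ 35 = a1
byte 8: (b2 ⊕ 72) ⊕ 3f = c0 ⊕ 3f = ff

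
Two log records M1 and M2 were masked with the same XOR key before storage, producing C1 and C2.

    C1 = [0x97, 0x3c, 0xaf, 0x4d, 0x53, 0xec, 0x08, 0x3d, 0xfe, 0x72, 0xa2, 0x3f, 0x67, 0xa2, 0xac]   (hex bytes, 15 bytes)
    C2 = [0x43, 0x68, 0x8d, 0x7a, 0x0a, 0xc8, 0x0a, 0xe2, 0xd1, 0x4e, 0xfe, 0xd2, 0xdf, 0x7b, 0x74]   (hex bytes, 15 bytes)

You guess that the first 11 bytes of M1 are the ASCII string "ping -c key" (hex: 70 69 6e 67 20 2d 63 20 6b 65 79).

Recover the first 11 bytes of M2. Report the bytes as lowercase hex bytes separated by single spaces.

First, C1 ⊕ C2 = (M1 ⊕ K) ⊕ (M2 ⊕ K) = M1 ⊕ M2, so the key drops out. Then M2 = (M1 ⊕ M2) ⊕ M1 over the first 11 bytes.
byte 0: (97 xor 43) xor 70 = d4 xor 70 = a4
byte 1: (3c xor 68) xor 69 = 54 xor 69 = 3d
byte 2: (af xor 8d) xor 6e = 22 xor 6e = 4c
byte 3: (4d xor 7a) xor 67 = 37 xor 67 = 50
byte 4: (53 xor 0a) xor 20 = 59 xor 20 = 79
byte 5: (ec xor c8) xor 2d = 24 xor 2d = 09
byte 6: (08 xor 0a) xor 63 = 02 xor 63 = 61
byte 7: (3d xor e2) xor 20 = df xor 20 = ff
byte 8: (fe xor d1) xor 6b = 2f xor 6b = 44
byte 9: (72 xor 4e) xor 65 = 3c xor 65 = 59
byte 10: (a2 xor fe) xor 79 = 5c xor 79 = 25

a4 3d 4c 50 79 09 61 ff 44 59 25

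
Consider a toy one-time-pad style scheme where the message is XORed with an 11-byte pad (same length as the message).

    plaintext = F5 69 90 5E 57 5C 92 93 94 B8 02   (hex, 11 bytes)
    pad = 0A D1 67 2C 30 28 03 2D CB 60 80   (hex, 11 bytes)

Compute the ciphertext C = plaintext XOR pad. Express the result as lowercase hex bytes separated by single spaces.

ff b8 f7 72 67 74 91 be 5f d8 82

XOR is its own inverse, so applying the key byte-wise gives the result directly.
11110101 XOR 00001010 = 11111111
01101001 XOR 11010001 = 10111000
10010000 XOR 01100111 = 11110111
01011110 XOR 00101100 = 01110010
01010111 XOR 00110000 = 01100111
01011100 XOR 00101000 = 01110100
10010010 XOR 00000011 = 10010001
10010011 XOR 00101101 = 10111110
10010100 XOR 11001011 = 01011111
10111000 XOR 01100000 = 11011000
00000010 XOR 10000000 = 10000010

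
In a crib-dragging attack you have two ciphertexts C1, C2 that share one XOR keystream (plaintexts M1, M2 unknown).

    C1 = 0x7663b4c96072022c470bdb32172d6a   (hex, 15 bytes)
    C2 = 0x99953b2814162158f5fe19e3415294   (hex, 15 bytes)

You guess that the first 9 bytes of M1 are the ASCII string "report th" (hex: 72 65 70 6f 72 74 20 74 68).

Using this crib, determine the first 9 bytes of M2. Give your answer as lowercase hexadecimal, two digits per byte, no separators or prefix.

First, C1 ⊕ C2 = (M1 ⊕ K) ⊕ (M2 ⊕ K) = M1 ⊕ M2, so the key drops out. Then M2 = (M1 ⊕ M2) ⊕ M1 over the first 9 bytes.
byte 0: (76 ^ 99) ^ 72 = ef ^ 72 = 9d
byte 1: (63 ^ 95) ^ 65 = f6 ^ 65 = 93
byte 2: (b4 ^ 3b) ^ 70 = 8f ^ 70 = ff
byte 3: (c9 ^ 28) ^ 6f = e1 ^ 6f = 8e
byte 4: (60 ^ 14) ^ 72 = 74 ^ 72 = 06
byte 5: (72 ^ 16) ^ 74 = 64 ^ 74 = 10
byte 6: (02 ^ 21) ^ 20 = 23 ^ 20 = 03
byte 7: (2c ^ 58) ^ 74 = 74 ^ 74 = 00
byte 8: (47 ^ f5) ^ 68 = b2 ^ 68 = da

9d93ff8e06100300da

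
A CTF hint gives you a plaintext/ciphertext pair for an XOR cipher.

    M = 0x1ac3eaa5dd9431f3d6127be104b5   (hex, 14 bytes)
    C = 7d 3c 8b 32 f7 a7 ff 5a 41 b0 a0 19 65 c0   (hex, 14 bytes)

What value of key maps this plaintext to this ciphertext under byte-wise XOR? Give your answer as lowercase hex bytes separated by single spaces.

Since C = M ⊕ key, XORing both sides with M gives key = M ⊕ C.
byte 0: 1a XOR 7d = 67
byte 1: c3 XOR 3c = ff
byte 2: ea XOR 8b = 61
byte 3: a5 XOR 32 = 97
byte 4: dd XOR f7 = 2a
byte 5: 94 XOR a7 = 33
byte 6: 31 XOR ff = ce
byte 7: f3 XOR 5a = a9
byte 8: d6 XOR 41 = 97
byte 9: 12 XOR b0 = a2
byte 10: 7b XOR a0 = db
byte 11: e1 XOR 19 = f8
byte 12: 04 XOR 65 = 61
byte 13: b5 XOR c0 = 75

67 ff 61 97 2a 33 ce a9 97 a2 db f8 61 75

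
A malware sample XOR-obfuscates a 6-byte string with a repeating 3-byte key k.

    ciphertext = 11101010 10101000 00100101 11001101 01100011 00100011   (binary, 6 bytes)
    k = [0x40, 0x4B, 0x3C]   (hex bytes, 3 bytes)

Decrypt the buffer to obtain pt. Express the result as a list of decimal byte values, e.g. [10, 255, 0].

[170, 227, 25, 141, 40, 31]

The 3-byte key repeats, so the effective keystream is 40 4b 3c 40 4b 3c.
byte 0: ea ^ 40 = aa
byte 1: a8 ^ 4b = e3
byte 2: 25 ^ 3c = 19
byte 3: cd ^ 40 = 8d
byte 4: 63 ^ 4b = 28
byte 5: 23 ^ 3c = 1f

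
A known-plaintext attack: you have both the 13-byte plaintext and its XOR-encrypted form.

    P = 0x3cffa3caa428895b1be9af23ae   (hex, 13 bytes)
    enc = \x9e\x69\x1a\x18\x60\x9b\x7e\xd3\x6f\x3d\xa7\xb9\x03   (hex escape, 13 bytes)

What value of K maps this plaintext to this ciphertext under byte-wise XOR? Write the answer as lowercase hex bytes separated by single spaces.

a2 96 b9 d2 c4 b3 f7 88 74 d4 08 9a ad

Since enc = P ⊕ K, XORing both sides with P gives K = P ⊕ enc.
00111100 XOR 10011110 = 10100010
11111111 XOR 01101001 = 10010110
10100011 XOR 00011010 = 10111001
11001010 XOR 00011000 = 11010010
10100100 XOR 01100000 = 11000100
00101000 XOR 10011011 = 10110011
10001001 XOR 01111110 = 11110111
01011011 XOR 11010011 = 10001000
00011011 XOR 01101111 = 01110100
11101001 XOR 00111101 = 11010100
10101111 XOR 10100111 = 00001000
00100011 XOR 10111001 = 10011010
10101110 XOR 00000011 = 10101101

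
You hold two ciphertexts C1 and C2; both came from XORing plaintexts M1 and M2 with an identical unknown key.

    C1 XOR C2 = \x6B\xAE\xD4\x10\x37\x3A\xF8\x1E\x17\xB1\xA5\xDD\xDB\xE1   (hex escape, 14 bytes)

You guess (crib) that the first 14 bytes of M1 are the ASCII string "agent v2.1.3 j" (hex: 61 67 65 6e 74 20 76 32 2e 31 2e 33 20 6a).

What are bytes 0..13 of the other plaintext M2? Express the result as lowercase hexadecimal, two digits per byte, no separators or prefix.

Since C1 ⊕ C2 = M1 ⊕ M2, XORing with the guessed M1 bytes yields the corresponding M2 bytes: M2 = (C1 ⊕ C2) ⊕ M1.
6b XOR 61 = 0a
ae XOR 67 = c9
d4 XOR 65 = b1
10 XOR 6e = 7e
37 XOR 74 = 43
3a XOR 20 = 1a
f8 XOR 76 = 8e
1e XOR 32 = 2c
17 XOR 2e = 39
b1 XOR 31 = 80
a5 XOR 2e = 8b
dd XOR 33 = ee
db XOR 20 = fb
e1 XOR 6a = 8b

0ac9b17e431a8e2c39808beefb8b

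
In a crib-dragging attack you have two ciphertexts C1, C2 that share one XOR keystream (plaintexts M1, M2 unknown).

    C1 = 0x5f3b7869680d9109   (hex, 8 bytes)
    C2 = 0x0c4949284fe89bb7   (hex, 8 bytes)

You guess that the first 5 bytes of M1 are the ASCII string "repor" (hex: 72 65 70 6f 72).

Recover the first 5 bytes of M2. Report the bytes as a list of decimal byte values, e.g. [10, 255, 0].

First, C1 ⊕ C2 = (M1 ⊕ K) ⊕ (M2 ⊕ K) = M1 ⊕ M2, so the key drops out. Then M2 = (M1 ⊕ M2) ⊕ M1 over the first 5 bytes.
byte 0: (5f xor 0c) xor 72 = 53 xor 72 = 21
byte 1: (3b xor 49) xor 65 = 72 xor 65 = 17
byte 2: (78 xor 49) xor 70 = 31 xor 70 = 41
byte 3: (69 xor 28) xor 6f = 41 xor 6f = 2e
byte 4: (68 xor 4f) xor 72 = 27 xor 72 = 55

[33, 23, 65, 46, 85]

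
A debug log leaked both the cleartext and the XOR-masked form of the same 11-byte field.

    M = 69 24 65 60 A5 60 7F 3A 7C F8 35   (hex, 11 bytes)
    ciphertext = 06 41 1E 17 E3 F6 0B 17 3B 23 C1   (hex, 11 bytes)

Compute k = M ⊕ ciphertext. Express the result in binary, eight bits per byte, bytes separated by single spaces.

Since ciphertext = M ⊕ k, XORing both sides with M gives k = M ⊕ ciphertext.
byte 0: 69 ^ 06 = 6f
byte 1: 24 ^ 41 = 65
byte 2: 65 ^ 1e = 7b
byte 3: 60 ^ 17 = 77
byte 4: a5 ^ e3 = 46
byte 5: 60 ^ f6 = 96
byte 6: 7f ^ 0b = 74
byte 7: 3a ^ 17 = 2d
byte 8: 7c ^ 3b = 47
byte 9: f8 ^ 23 = db
byte 10: 35 ^ c1 = f4

01101111 01100101 01111011 01110111 01000110 10010110 01110100 00101101 01000111 11011011 11110100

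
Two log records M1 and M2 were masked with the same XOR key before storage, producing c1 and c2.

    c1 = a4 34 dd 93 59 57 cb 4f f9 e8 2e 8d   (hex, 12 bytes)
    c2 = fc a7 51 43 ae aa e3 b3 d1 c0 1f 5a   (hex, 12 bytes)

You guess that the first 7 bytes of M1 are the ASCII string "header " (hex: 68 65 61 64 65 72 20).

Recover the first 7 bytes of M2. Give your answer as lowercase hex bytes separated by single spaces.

30 f6 ed b4 92 8f 08

First, c1 ⊕ c2 = (M1 ⊕ K) ⊕ (M2 ⊕ K) = M1 ⊕ M2, so the key drops out. Then M2 = (M1 ⊕ M2) ⊕ M1 over the first 7 bytes.
byte 0: (a4 xor fc) xor 68 = 58 xor 68 = 30
byte 1: (34 xor a7) xor 65 = 93 xor 65 = f6
byte 2: (dd xor 51) xor 61 = 8c xor 61 = ed
byte 3: (93 xor 43) xor 64 = d0 xor 64 = b4
byte 4: (59 xor ae) xor 65 = f7 xor 65 = 92
byte 5: (57 xor aa) xor 72 = fd xor 72 = 8f
byte 6: (cb xor e3) xor 20 = 28 xor 20 = 08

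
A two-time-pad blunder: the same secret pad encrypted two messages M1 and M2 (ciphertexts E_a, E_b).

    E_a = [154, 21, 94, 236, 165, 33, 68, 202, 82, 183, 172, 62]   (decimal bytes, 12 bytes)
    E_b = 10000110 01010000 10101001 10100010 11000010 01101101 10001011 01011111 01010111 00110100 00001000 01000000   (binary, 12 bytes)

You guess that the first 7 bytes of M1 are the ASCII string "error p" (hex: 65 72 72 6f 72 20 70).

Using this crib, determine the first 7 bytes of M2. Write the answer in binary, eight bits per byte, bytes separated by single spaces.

01111001 00110111 10000101 00100001 00010101 01101100 10111111

First, E_a ⊕ E_b = (M1 ⊕ K) ⊕ (M2 ⊕ K) = M1 ⊕ M2, so the key drops out. Then M2 = (M1 ⊕ M2) ⊕ M1 over the first 7 bytes.
byte 0: (9a xor 86) xor 65 = 1c xor 65 = 79
byte 1: (15 xor 50) xor 72 = 45 xor 72 = 37
byte 2: (5e xor a9) xor 72 = f7 xor 72 = 85
byte 3: (ec xor a2) xor 6f = 4e xor 6f = 21
byte 4: (a5 xor c2) xor 72 = 67 xor 72 = 15
byte 5: (21 xor 6d) xor 20 = 4c xor 20 = 6c
byte 6: (44 xor 8b) xor 70 = cf xor 70 = bf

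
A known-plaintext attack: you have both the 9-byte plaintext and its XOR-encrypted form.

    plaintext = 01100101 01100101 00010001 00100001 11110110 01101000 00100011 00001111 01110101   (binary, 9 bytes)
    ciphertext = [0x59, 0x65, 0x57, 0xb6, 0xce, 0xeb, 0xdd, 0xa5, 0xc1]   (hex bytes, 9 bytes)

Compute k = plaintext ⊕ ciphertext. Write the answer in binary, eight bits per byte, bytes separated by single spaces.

Since ciphertext = plaintext ⊕ k, XORing both sides with plaintext gives k = plaintext ⊕ ciphertext.
65 xor 59 = 3c
65 xor 65 = 00
11 xor 57 = 46
21 xor b6 = 97
f6 xor ce = 38
68 xor eb = 83
23 xor dd = fe
0f xor a5 = aa
75 xor c1 = b4

00111100 00000000 01000110 10010111 00111000 10000011 11111110 10101010 10110100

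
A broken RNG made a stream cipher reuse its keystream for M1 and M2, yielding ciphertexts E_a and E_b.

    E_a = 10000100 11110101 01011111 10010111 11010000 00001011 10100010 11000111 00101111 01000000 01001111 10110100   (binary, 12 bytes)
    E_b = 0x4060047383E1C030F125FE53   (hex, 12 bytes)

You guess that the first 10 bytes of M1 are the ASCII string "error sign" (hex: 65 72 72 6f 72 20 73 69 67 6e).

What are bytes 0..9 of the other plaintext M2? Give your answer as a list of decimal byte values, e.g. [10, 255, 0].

[161, 231, 41, 139, 33, 202, 17, 158, 185, 11]

First, E_a ⊕ E_b = (M1 ⊕ K) ⊕ (M2 ⊕ K) = M1 ⊕ M2, so the key drops out. Then M2 = (M1 ⊕ M2) ⊕ M1 over the first 10 bytes.
byte 0: (84 ⊕ 40) ⊕ 65 = c4 ⊕ 65 = a1
byte 1: (f5 ⊕ 60) ⊕ 72 = 95 ⊕ 72 = e7
byte 2: (5f ⊕ 04) ⊕ 72 = 5b ⊕ 72 = 29
byte 3: (97 ⊕ 73) ⊕ 6f = e4 ⊕ 6f = 8b
byte 4: (d0 ⊕ 83) ⊕ 72 = 53 ⊕ 72 = 21
byte 5: (0b ⊕ e1) ⊕ 20 = ea ⊕ 20 = ca
byte 6: (a2 ⊕ c0) ⊕ 73 = 62 ⊕ 73 = 11
byte 7: (c7 ⊕ 30) ⊕ 69 = f7 ⊕ 69 = 9e
byte 8: (2f ⊕ f1) ⊕ 67 = de ⊕ 67 = b9
byte 9: (40 ⊕ 25) ⊕ 6e = 65 ⊕ 6e = 0b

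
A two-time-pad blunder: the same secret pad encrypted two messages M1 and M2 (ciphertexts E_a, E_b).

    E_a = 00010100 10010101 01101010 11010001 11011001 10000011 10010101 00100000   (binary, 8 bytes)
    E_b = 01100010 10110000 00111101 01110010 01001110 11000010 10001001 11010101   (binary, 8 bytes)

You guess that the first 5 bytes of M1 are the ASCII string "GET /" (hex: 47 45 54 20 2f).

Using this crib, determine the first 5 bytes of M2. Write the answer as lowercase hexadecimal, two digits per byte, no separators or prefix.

First, E_a ⊕ E_b = (M1 ⊕ K) ⊕ (M2 ⊕ K) = M1 ⊕ M2, so the key drops out. Then M2 = (M1 ⊕ M2) ⊕ M1 over the first 5 bytes.
byte 0: (14 xor 62) xor 47 = 76 xor 47 = 31
byte 1: (95 xor b0) xor 45 = 25 xor 45 = 60
byte 2: (6a xor 3d) xor 54 = 57 xor 54 = 03
byte 3: (d1 xor 72) xor 20 = a3 xor 20 = 83
byte 4: (d9 xor 4e) xor 2f = 97 xor 2f = b8

31600383b8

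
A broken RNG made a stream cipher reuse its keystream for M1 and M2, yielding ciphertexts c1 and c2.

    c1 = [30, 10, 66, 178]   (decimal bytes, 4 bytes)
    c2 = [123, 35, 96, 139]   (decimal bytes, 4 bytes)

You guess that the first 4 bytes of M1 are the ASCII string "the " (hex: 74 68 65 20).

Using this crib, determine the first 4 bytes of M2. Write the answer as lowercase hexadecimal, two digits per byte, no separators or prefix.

11414719

First, c1 ⊕ c2 = (M1 ⊕ K) ⊕ (M2 ⊕ K) = M1 ⊕ M2, so the key drops out. Then M2 = (M1 ⊕ M2) ⊕ M1 over the first 4 bytes.
byte 0: (1e xor 7b) xor 74 = 65 xor 74 = 11
byte 1: (0a xor 23) xor 68 = 29 xor 68 = 41
byte 2: (42 xor 60) xor 65 = 22 xor 65 = 47
byte 3: (b2 xor 8b) xor 20 = 39 xor 20 = 19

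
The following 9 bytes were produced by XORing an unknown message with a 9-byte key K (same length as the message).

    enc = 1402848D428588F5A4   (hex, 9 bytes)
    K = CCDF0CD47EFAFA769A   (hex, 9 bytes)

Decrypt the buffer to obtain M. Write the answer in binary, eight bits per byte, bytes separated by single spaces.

11011000 11011101 10001000 01011001 00111100 01111111 01110010 10000011 00111110

XOR is its own inverse, so applying the key byte-wise gives the result directly.
14 ^ cc = d8
02 ^ df = dd
84 ^ 0c = 88
8d ^ d4 = 59
42 ^ 7e = 3c
85 ^ fa = 7f
88 ^ fa = 72
f5 ^ 76 = 83
a4 ^ 9a = 3e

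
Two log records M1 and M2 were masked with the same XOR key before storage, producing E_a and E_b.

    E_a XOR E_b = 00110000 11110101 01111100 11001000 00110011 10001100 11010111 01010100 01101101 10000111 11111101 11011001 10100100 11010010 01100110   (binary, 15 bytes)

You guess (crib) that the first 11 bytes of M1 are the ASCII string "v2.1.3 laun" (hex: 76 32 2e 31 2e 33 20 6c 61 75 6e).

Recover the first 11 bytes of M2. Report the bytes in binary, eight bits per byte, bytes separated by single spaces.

01000110 11000111 01010010 11111001 00011101 10111111 11110111 00111000 00001100 11110010 10010011

Since E_a ⊕ E_b = M1 ⊕ M2, XORing with the guessed M1 bytes yields the corresponding M2 bytes: M2 = (E_a ⊕ E_b) ⊕ M1.
 48 xor 118 =  70
245 xor  50 = 199
124 xor  46 =  82
200 xor  49 = 249
 51 xor  46 =  29
140 xor  51 = 191
215 xor  32 = 247
 84 xor 108 =  56
109 xor  97 =  12
135 xor 117 = 242
253 xor 110 = 147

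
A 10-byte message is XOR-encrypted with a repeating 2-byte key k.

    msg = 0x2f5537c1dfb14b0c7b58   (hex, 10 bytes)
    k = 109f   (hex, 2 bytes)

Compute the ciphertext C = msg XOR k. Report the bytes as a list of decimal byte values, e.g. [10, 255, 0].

The 2-byte key repeats, so the effective keystream is 10 9f 10 9f 10 9f 10 9f 10 9f.
byte 0:  47 xor  16 =  63
byte 1:  85 xor 159 = 202
byte 2:  55 xor  16 =  39
byte 3: 193 xor 159 =  94
byte 4: 223 xor  16 = 207
byte 5: 177 xor 159 =  46
byte 6:  75 xor  16 =  91
byte 7:  12 xor 159 = 147
byte 8: 123 xor  16 = 107
byte 9:  88 xor 159 = 199

[63, 202, 39, 94, 207, 46, 91, 147, 107, 199]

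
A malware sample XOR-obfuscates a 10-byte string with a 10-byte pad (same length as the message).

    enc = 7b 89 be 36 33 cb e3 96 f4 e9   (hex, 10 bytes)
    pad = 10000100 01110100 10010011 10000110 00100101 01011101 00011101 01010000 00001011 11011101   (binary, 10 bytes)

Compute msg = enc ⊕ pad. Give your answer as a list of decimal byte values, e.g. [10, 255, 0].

XOR is its own inverse, so applying the key byte-wise gives the result directly.
123 ^ 132 = 255
137 ^ 116 = 253
190 ^ 147 =  45
 54 ^ 134 = 176
 51 ^  37 =  22
203 ^  93 = 150
227 ^  29 = 254
150 ^  80 = 198
244 ^  11 = 255
233 ^ 221 =  52

[255, 253, 45, 176, 22, 150, 254, 198, 255, 52]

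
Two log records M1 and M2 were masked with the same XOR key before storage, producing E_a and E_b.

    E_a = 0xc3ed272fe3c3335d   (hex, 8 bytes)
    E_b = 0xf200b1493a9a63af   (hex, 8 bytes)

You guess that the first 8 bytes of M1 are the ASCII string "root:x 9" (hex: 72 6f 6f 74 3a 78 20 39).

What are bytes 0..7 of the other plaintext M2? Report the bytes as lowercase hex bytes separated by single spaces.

43 82 f9 12 e3 21 70 cb

First, E_a ⊕ E_b = (M1 ⊕ K) ⊕ (M2 ⊕ K) = M1 ⊕ M2, so the key drops out. Then M2 = (M1 ⊕ M2) ⊕ M1 over the first 8 bytes.
byte 0: (c3 ⊕ f2) ⊕ 72 = 31 ⊕ 72 = 43
byte 1: (ed ⊕ 00) ⊕ 6f = ed ⊕ 6f = 82
byte 2: (27 ⊕ b1) ⊕ 6f = 96 ⊕ 6f = f9
byte 3: (2f ⊕ 49) ⊕ 74 = 66 ⊕ 74 = 12
byte 4: (e3 ⊕ 3a) ⊕ 3a = d9 ⊕ 3a = e3
byte 5: (c3 ⊕ 9a) ⊕ 78 = 59 ⊕ 78 = 21
byte 6: (33 ⊕ 63) ⊕ 20 = 50 ⊕ 20 = 70
byte 7: (5d ⊕ af) ⊕ 39 = f2 ⊕ 39 = cb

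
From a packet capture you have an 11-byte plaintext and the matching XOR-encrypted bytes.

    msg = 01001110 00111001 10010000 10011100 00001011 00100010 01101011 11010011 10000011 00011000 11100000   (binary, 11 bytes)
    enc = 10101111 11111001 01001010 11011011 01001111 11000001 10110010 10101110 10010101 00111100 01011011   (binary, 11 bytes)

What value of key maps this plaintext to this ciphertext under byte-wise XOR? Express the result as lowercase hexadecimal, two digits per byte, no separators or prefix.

e1c0da4744e3d97d1624bb

Since enc = msg ⊕ key, XORing both sides with msg gives key = msg ⊕ enc.
4e ⊕ af = e1
39 ⊕ f9 = c0
90 ⊕ 4a = da
9c ⊕ db = 47
0b ⊕ 4f = 44
22 ⊕ c1 = e3
6b ⊕ b2 = d9
d3 ⊕ ae = 7d
83 ⊕ 95 = 16
18 ⊕ 3c = 24
e0 ⊕ 5b = bb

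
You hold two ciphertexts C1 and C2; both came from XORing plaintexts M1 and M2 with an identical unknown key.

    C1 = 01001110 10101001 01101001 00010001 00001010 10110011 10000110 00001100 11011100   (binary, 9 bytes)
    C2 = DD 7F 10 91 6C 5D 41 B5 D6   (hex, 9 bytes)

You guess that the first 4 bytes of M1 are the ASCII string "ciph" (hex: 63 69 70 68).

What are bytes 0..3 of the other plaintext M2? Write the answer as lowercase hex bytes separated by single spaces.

First, C1 ⊕ C2 = (M1 ⊕ K) ⊕ (M2 ⊕ K) = M1 ⊕ M2, so the key drops out. Then M2 = (M1 ⊕ M2) ⊕ M1 over the first 4 bytes.
byte 0: (4e xor dd) xor 63 = 93 xor 63 = f0
byte 1: (a9 xor 7f) xor 69 = d6 xor 69 = bf
byte 2: (69 xor 10) xor 70 = 79 xor 70 = 09
byte 3: (11 xor 91) xor 68 = 80 xor 68 = e8

f0 bf 09 e8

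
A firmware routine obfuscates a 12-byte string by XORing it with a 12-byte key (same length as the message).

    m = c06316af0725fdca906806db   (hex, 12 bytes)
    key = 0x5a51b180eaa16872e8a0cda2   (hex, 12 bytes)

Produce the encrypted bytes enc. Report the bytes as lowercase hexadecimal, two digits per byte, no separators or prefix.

XOR is its own inverse, so applying the key byte-wise gives the result directly.
c0 ⊕ 5a = 9a
63 ⊕ 51 = 32
16 ⊕ b1 = a7
af ⊕ 80 = 2f
07 ⊕ ea = ed
25 ⊕ a1 = 84
fd ⊕ 68 = 95
ca ⊕ 72 = b8
90 ⊕ e8 = 78
68 ⊕ a0 = c8
06 ⊕ cd = cb
db ⊕ a2 = 79

9a32a72fed8495b878c8cb79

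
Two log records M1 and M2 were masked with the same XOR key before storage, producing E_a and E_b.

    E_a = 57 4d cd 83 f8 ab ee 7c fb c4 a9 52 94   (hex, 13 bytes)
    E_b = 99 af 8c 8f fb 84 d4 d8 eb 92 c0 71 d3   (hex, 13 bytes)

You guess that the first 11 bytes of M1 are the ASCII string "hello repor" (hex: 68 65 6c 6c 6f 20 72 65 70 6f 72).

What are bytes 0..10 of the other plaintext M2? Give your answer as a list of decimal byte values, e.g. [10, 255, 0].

[166, 135, 45, 96, 108, 15, 72, 193, 96, 57, 27]

First, E_a ⊕ E_b = (M1 ⊕ K) ⊕ (M2 ⊕ K) = M1 ⊕ M2, so the key drops out. Then M2 = (M1 ⊕ M2) ⊕ M1 over the first 11 bytes.
byte 0: (57 XOR 99) XOR 68 = ce XOR 68 = a6
byte 1: (4d XOR af) XOR 65 = e2 XOR 65 = 87
byte 2: (cd XOR 8c) XOR 6c = 41 XOR 6c = 2d
byte 3: (83 XOR 8f) XOR 6c = 0c XOR 6c = 60
byte 4: (f8 XOR fb) XOR 6f = 03 XOR 6f = 6c
byte 5: (ab XOR 84) XOR 20 = 2f XOR 20 = 0f
byte 6: (ee XOR d4) XOR 72 = 3a XOR 72 = 48
byte 7: (7c XOR d8) XOR 65 = a4 XOR 65 = c1
byte 8: (fb XOR eb) XOR 70 = 10 XOR 70 = 60
byte 9: (c4 XOR 92) XOR 6f = 56 XOR 6f = 39
byte 10: (a9 XOR c0) XOR 72 = 69 XOR 72 = 1b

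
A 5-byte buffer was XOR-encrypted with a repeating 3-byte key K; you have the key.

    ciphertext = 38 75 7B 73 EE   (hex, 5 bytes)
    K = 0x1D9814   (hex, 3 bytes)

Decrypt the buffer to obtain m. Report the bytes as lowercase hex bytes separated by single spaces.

25 ed 6f 6e 76

The 3-byte key repeats, so the effective keystream is 1d 98 14 1d 98.
byte 0: 38 ^ 1d = 25
byte 1: 75 ^ 98 = ed
byte 2: 7b ^ 14 = 6f
byte 3: 73 ^ 1d = 6e
byte 4: ee ^ 98 = 76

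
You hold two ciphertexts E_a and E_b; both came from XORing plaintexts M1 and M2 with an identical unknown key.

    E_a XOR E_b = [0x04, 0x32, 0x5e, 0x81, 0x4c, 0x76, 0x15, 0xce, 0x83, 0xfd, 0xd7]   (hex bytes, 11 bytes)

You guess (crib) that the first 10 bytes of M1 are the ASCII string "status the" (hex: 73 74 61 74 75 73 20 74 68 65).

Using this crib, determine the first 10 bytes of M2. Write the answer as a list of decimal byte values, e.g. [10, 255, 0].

[119, 70, 63, 245, 57, 5, 53, 186, 235, 152]

Since E_a ⊕ E_b = M1 ⊕ M2, XORing with the guessed M1 bytes yields the corresponding M2 bytes: M2 = (E_a ⊕ E_b) ⊕ M1.
byte 0: 04 xor 73 = 77
byte 1: 32 xor 74 = 46
byte 2: 5e xor 61 = 3f
byte 3: 81 xor 74 = f5
byte 4: 4c xor 75 = 39
byte 5: 76 xor 73 = 05
byte 6: 15 xor 20 = 35
byte 7: ce xor 74 = ba
byte 8: 83 xor 68 = eb
byte 9: fd xor 65 = 98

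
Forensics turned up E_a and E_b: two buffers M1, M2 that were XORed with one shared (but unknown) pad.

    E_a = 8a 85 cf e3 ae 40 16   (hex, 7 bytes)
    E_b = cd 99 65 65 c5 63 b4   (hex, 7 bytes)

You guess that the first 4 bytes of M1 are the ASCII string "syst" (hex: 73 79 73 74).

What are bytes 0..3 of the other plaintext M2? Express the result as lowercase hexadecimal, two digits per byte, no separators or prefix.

3465d9f2

First, E_a ⊕ E_b = (M1 ⊕ K) ⊕ (M2 ⊕ K) = M1 ⊕ M2, so the key drops out. Then M2 = (M1 ⊕ M2) ⊕ M1 over the first 4 bytes.
byte 0: (8a ⊕ cd) ⊕ 73 = 47 ⊕ 73 = 34
byte 1: (85 ⊕ 99) ⊕ 79 = 1c ⊕ 79 = 65
byte 2: (cf ⊕ 65) ⊕ 73 = aa ⊕ 73 = d9
byte 3: (e3 ⊕ 65) ⊕ 74 = 86 ⊕ 74 = f2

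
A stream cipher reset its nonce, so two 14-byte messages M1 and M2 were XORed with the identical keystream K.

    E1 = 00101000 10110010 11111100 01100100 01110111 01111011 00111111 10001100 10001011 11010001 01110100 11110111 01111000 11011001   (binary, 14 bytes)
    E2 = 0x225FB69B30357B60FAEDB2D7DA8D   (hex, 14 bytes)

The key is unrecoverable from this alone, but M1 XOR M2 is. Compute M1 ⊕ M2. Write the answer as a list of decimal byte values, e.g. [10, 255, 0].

E1 ⊕ E2 = (M1 ⊕ K) ⊕ (M2 ⊕ K) = M1 ⊕ M2 — the shared key cancels under XOR.
28 xor 22 = 0a
b2 xor 5f = ed
fc xor b6 = 4a
64 xor 9b = ff
77 xor 30 = 47
7b xor 35 = 4e
3f xor 7b = 44
8c xor 60 = ec
8b xor fa = 71
d1 xor ed = 3c
74 xor b2 = c6
f7 xor d7 = 20
78 xor da = a2
d9 xor 8d = 54

[10, 237, 74, 255, 71, 78, 68, 236, 113, 60, 198, 32, 162, 84]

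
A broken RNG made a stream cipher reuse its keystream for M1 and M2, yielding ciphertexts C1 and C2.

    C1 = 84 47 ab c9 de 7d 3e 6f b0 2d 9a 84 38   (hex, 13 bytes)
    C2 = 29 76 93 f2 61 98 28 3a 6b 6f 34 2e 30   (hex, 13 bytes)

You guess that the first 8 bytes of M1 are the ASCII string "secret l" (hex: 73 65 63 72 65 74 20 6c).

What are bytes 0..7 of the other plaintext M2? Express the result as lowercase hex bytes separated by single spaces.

First, C1 ⊕ C2 = (M1 ⊕ K) ⊕ (M2 ⊕ K) = M1 ⊕ M2, so the key drops out. Then M2 = (M1 ⊕ M2) ⊕ M1 over the first 8 bytes.
byte 0: (84 ⊕ 29) ⊕ 73 = ad ⊕ 73 = de
byte 1: (47 ⊕ 76) ⊕ 65 = 31 ⊕ 65 = 54
byte 2: (ab ⊕ 93) ⊕ 63 = 38 ⊕ 63 = 5b
byte 3: (c9 ⊕ f2) ⊕ 72 = 3b ⊕ 72 = 49
byte 4: (de ⊕ 61) ⊕ 65 = bf ⊕ 65 = da
byte 5: (7d ⊕ 98) ⊕ 74 = e5 ⊕ 74 = 91
byte 6: (3e ⊕ 28) ⊕ 20 = 16 ⊕ 20 = 36
byte 7: (6f ⊕ 3a) ⊕ 6c = 55 ⊕ 6c = 39

de 54 5b 49 da 91 36 39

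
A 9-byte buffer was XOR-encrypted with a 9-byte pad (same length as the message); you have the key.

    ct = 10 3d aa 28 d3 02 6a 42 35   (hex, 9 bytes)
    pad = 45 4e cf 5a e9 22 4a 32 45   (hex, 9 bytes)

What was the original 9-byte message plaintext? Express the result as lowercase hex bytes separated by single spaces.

XOR is its own inverse, so applying the key byte-wise gives the result directly.
byte 0: 10 xor 45 = 55
byte 1: 3d xor 4e = 73
byte 2: aa xor cf = 65
byte 3: 28 xor 5a = 72
byte 4: d3 xor e9 = 3a
byte 5: 02 xor 22 = 20
byte 6: 6a xor 4a = 20
byte 7: 42 xor 32 = 70
byte 8: 35 xor 45 = 70

55 73 65 72 3a 20 20 70 70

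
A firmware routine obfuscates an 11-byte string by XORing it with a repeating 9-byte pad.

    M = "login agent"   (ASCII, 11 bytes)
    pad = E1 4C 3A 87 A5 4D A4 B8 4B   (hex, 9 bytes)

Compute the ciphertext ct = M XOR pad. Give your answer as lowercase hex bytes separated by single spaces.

8d 23 5d ee cb 6d c5 df 2e 8f 38

The 9-byte key repeats, so the effective keystream is e1 4c 3a 87 a5 4d a4 b8 4b e1 4c.
byte 0: 108 XOR 225 = 141
byte 1: 111 XOR  76 =  35
byte 2: 103 XOR  58 =  93
byte 3: 105 XOR 135 = 238
byte 4: 110 XOR 165 = 203
byte 5:  32 XOR  77 = 109
byte 6:  97 XOR 164 = 197
byte 7: 103 XOR 184 = 223
byte 8: 101 XOR  75 =  46
byte 9: 110 XOR 225 = 143
byte 10: 116 XOR  76 =  56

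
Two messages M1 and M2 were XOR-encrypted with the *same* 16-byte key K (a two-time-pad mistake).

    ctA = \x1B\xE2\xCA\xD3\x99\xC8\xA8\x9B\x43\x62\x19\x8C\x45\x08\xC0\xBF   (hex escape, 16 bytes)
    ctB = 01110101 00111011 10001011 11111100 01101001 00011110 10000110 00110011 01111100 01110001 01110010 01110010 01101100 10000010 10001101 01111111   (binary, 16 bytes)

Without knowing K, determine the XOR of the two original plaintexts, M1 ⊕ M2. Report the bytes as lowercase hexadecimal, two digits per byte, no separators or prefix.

6ed9412ff0d62ea83f136bfe298a4dc0

ctA ⊕ ctB = (M1 ⊕ K) ⊕ (M2 ⊕ K) = M1 ⊕ M2 — the shared key cancels under XOR.
1b ^ 75 = 6e
e2 ^ 3b = d9
ca ^ 8b = 41
d3 ^ fc = 2f
99 ^ 69 = f0
c8 ^ 1e = d6
a8 ^ 86 = 2e
9b ^ 33 = a8
43 ^ 7c = 3f
62 ^ 71 = 13
19 ^ 72 = 6b
8c ^ 72 = fe
45 ^ 6c = 29
08 ^ 82 = 8a
c0 ^ 8d = 4d
bf ^ 7f = c0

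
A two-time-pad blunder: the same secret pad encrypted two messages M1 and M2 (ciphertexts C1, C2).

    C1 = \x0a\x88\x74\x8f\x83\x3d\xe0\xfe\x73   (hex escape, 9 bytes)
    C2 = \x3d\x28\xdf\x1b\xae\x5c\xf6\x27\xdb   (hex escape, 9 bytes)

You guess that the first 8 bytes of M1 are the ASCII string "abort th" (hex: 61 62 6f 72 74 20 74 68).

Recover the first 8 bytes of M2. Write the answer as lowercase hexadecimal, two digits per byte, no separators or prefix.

First, C1 ⊕ C2 = (M1 ⊕ K) ⊕ (M2 ⊕ K) = M1 ⊕ M2, so the key drops out. Then M2 = (M1 ⊕ M2) ⊕ M1 over the first 8 bytes.
byte 0: (0a ^ 3d) ^ 61 = 37 ^ 61 = 56
byte 1: (88 ^ 28) ^ 62 = a0 ^ 62 = c2
byte 2: (74 ^ df) ^ 6f = ab ^ 6f = c4
byte 3: (8f ^ 1b) ^ 72 = 94 ^ 72 = e6
byte 4: (83 ^ ae) ^ 74 = 2d ^ 74 = 59
byte 5: (3d ^ 5c) ^ 20 = 61 ^ 20 = 41
byte 6: (e0 ^ f6) ^ 74 = 16 ^ 74 = 62
byte 7: (fe ^ 27) ^ 68 = d9 ^ 68 = b1

56c2c4e6594162b1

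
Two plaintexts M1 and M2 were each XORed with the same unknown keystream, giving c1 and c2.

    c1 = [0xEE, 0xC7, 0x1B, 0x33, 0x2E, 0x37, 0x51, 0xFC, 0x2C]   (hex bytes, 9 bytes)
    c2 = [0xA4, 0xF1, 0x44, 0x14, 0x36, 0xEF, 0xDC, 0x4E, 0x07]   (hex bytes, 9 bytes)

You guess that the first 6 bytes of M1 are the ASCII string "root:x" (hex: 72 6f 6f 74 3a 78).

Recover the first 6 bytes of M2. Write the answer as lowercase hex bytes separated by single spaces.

38 59 30 53 22 a0

First, c1 ⊕ c2 = (M1 ⊕ K) ⊕ (M2 ⊕ K) = M1 ⊕ M2, so the key drops out. Then M2 = (M1 ⊕ M2) ⊕ M1 over the first 6 bytes.
byte 0: (ee XOR a4) XOR 72 = 4a XOR 72 = 38
byte 1: (c7 XOR f1) XOR 6f = 36 XOR 6f = 59
byte 2: (1b XOR 44) XOR 6f = 5f XOR 6f = 30
byte 3: (33 XOR 14) XOR 74 = 27 XOR 74 = 53
byte 4: (2e XOR 36) XOR 3a = 18 XOR 3a = 22
byte 5: (37 XOR ef) XOR 78 = d8 XOR 78 = a0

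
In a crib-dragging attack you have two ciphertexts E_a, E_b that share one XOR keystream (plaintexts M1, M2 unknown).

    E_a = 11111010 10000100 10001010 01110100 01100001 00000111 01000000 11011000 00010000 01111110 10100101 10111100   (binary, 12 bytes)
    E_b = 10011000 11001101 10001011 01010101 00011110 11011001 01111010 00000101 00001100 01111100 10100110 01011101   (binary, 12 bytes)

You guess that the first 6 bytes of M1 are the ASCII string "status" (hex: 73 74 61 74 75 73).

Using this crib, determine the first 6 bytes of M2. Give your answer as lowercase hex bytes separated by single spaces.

First, E_a ⊕ E_b = (M1 ⊕ K) ⊕ (M2 ⊕ K) = M1 ⊕ M2, so the key drops out. Then M2 = (M1 ⊕ M2) ⊕ M1 over the first 6 bytes.
byte 0: (fa ^ 98) ^ 73 = 62 ^ 73 = 11
byte 1: (84 ^ cd) ^ 74 = 49 ^ 74 = 3d
byte 2: (8a ^ 8b) ^ 61 = 01 ^ 61 = 60
byte 3: (74 ^ 55) ^ 74 = 21 ^ 74 = 55
byte 4: (61 ^ 1e) ^ 75 = 7f ^ 75 = 0a
byte 5: (07 ^ d9) ^ 73 = de ^ 73 = ad

11 3d 60 55 0a ad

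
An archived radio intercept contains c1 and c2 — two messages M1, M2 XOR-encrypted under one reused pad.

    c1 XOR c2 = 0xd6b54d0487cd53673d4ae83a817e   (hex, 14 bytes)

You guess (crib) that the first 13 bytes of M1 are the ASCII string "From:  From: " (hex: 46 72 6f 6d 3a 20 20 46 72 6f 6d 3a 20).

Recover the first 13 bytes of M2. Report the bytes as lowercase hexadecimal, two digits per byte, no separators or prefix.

Since c1 ⊕ c2 = M1 ⊕ M2, XORing with the guessed M1 bytes yields the corresponding M2 bytes: M2 = (c1 ⊕ c2) ⊕ M1.
byte 0: d6 ⊕ 46 = 90
byte 1: b5 ⊕ 72 = c7
byte 2: 4d ⊕ 6f = 22
byte 3: 04 ⊕ 6d = 69
byte 4: 87 ⊕ 3a = bd
byte 5: cd ⊕ 20 = ed
byte 6: 53 ⊕ 20 = 73
byte 7: 67 ⊕ 46 = 21
byte 8: 3d ⊕ 72 = 4f
byte 9: 4a ⊕ 6f = 25
byte 10: e8 ⊕ 6d = 85
byte 11: 3a ⊕ 3a = 00
byte 12: 81 ⊕ 20 = a1

90c72269bded73214f258500a1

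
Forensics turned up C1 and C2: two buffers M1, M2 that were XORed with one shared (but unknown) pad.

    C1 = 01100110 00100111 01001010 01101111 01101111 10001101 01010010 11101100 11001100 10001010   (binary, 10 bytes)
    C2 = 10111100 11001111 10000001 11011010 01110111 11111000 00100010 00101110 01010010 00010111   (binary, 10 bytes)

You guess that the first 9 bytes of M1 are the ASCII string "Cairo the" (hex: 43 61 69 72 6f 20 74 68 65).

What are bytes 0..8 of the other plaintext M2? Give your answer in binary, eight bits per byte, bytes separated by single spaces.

10011001 10001001 10100010 11000111 01110111 01010101 00000100 10101010 11111011

First, C1 ⊕ C2 = (M1 ⊕ K) ⊕ (M2 ⊕ K) = M1 ⊕ M2, so the key drops out. Then M2 = (M1 ⊕ M2) ⊕ M1 over the first 9 bytes.
byte 0: (66 xor bc) xor 43 = da xor 43 = 99
byte 1: (27 xor cf) xor 61 = e8 xor 61 = 89
byte 2: (4a xor 81) xor 69 = cb xor 69 = a2
byte 3: (6f xor da) xor 72 = b5 xor 72 = c7
byte 4: (6f xor 77) xor 6f = 18 xor 6f = 77
byte 5: (8d xor f8) xor 20 = 75 xor 20 = 55
byte 6: (52 xor 22) xor 74 = 70 xor 74 = 04
byte 7: (ec xor 2e) xor 68 = c2 xor 68 = aa
byte 8: (cc xor 52) xor 65 = 9e xor 65 = fb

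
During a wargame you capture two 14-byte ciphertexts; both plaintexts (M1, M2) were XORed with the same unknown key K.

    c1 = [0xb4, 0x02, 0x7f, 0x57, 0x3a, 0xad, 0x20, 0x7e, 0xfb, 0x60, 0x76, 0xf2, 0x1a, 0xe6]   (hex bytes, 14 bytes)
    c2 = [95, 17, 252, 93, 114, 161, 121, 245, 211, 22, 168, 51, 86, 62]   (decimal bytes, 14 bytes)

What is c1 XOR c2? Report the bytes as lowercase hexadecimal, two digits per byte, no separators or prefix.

eb13830a480c598b2876dec14cd8

c1 ⊕ c2 = (M1 ⊕ K) ⊕ (M2 ⊕ K) = M1 ⊕ M2 — the shared key cancels under XOR.
byte 0: b4 xor 5f = eb
byte 1: 02 xor 11 = 13
byte 2: 7f xor fc = 83
byte 3: 57 xor 5d = 0a
byte 4: 3a xor 72 = 48
byte 5: ad xor a1 = 0c
byte 6: 20 xor 79 = 59
byte 7: 7e xor f5 = 8b
byte 8: fb xor d3 = 28
byte 9: 60 xor 16 = 76
byte 10: 76 xor a8 = de
byte 11: f2 xor 33 = c1
byte 12: 1a xor 56 = 4c
byte 13: e6 xor 3e = d8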